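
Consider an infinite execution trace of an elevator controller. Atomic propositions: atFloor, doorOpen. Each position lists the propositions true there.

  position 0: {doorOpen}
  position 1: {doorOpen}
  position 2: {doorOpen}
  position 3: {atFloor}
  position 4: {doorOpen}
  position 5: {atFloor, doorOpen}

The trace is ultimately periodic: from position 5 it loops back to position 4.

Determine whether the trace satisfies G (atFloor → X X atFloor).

atFloor → X X atFloor holds at every position 0..5, and those are all positions ever visited, so G (atFloor → X X atFloor) holds.
Positions where atFloor holds: 3, 5.
Check X X atFloor at each: 3→ok, 5→ok.

Satisfied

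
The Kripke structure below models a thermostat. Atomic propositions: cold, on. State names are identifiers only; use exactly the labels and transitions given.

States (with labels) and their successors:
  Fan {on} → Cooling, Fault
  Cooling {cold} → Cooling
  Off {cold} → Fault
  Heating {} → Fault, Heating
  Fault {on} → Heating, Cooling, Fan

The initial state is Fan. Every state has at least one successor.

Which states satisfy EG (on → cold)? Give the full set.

{Cooling, Heating}

States satisfying on → cold: {Cooling, Off, Heating}.
States satisfying EG (on → cold): {Cooling, Heating}.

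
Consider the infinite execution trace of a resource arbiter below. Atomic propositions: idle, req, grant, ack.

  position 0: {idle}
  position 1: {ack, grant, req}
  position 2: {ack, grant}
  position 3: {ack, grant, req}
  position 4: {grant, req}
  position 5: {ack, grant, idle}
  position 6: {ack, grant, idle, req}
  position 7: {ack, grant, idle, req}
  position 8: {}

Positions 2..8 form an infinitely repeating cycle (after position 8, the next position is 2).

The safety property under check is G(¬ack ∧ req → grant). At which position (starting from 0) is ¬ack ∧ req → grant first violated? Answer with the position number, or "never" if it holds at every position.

¬ack ∧ req → grant holds at every position 0..8, and those are all the positions the trace ever visits, so the invariant G(¬ack ∧ req → grant) is never violated.

never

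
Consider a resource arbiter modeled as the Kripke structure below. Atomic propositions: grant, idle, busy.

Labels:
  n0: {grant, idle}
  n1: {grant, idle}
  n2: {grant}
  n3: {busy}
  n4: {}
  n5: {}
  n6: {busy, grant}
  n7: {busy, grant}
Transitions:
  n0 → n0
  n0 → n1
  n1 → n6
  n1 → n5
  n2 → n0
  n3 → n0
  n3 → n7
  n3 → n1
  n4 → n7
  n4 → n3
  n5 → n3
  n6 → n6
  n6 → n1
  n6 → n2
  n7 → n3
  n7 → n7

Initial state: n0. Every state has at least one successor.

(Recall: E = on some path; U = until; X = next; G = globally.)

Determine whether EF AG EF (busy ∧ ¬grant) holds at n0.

States satisfying AG EF (busy ∧ ¬grant): {n0, n1, n2, n3, n4, n5, n6, n7}.
States satisfying EF AG EF (busy ∧ ¬grant): {n0, n1, n2, n3, n4, n5, n6, n7}.
Some path from n0 reaches a state where AG EF (busy ∧ ¬grant) holds.
n0 ∈ Sat(EF AG EF (busy ∧ ¬grant)).

Holds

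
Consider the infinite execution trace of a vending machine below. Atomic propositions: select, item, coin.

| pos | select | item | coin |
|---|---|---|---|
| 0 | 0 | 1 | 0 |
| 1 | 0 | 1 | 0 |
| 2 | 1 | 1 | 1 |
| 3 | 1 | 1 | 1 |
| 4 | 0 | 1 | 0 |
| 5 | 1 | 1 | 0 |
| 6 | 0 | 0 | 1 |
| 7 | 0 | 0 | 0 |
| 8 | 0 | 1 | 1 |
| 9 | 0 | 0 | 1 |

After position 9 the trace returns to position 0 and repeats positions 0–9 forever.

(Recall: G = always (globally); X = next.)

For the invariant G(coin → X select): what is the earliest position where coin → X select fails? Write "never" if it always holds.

Check coin → X select at each position in order: 0 ✓, 1 ✓, 2 ✓.
At position 3 the labels are {coin, item, select} and the next position 4 has {item}, so coin → X select is false there. This is the first violation.

3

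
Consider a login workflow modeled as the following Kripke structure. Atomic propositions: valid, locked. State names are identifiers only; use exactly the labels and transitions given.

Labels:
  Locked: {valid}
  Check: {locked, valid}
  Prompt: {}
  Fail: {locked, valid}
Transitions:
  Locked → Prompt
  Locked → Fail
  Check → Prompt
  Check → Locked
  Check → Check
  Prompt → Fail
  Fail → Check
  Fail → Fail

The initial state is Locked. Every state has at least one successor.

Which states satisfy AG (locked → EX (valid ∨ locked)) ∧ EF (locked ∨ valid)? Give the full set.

{Locked, Check, Prompt, Fail}

States satisfying locked → EX (valid ∨ locked): {Locked, Check, Prompt, Fail}.
States satisfying AG (locked → EX (valid ∨ locked)): {Locked, Check, Prompt, Fail}.
States satisfying locked ∨ valid: {Locked, Check, Fail}.
States satisfying EF (locked ∨ valid): {Locked, Check, Prompt, Fail}.
States satisfying AG (locked → EX (valid ∨ locked)) ∧ EF (locked ∨ valid): {Locked, Check, Prompt, Fail}.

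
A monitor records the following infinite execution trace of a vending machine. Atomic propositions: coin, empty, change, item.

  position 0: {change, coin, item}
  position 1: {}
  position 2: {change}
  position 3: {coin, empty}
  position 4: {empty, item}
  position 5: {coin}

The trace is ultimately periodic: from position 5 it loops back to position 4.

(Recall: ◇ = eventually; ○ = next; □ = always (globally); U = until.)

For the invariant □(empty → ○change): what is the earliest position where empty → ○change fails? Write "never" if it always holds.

Check empty → ○change at each position in order: 0 ✓, 1 ✓, 2 ✓.
At position 3 the labels are {coin, empty} and the next position 4 has {empty, item}, so empty → ○change is false there. This is the first violation.

3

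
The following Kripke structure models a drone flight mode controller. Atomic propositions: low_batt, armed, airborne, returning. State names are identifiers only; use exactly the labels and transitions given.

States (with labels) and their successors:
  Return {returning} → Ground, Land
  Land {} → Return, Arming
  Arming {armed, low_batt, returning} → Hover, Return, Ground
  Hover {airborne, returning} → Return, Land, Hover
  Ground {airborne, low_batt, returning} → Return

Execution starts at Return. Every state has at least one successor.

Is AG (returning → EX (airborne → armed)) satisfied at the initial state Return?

States satisfying returning → EX (airborne → armed): {Return, Land, Arming, Hover, Ground}.
States satisfying AG (returning → EX (airborne → armed)): {Return, Land, Arming, Hover, Ground}.
Every state reachable from Return satisfies returning → EX (airborne → armed).
Return ∈ Sat(AG (returning → EX (airborne → armed))).

Satisfied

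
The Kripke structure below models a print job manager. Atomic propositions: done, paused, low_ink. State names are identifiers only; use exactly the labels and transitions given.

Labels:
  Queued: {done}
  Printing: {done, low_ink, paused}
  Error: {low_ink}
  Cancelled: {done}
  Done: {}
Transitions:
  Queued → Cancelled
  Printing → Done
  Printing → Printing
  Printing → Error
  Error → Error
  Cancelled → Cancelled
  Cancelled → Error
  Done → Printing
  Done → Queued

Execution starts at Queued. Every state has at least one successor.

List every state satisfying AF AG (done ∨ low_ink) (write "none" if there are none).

{Queued, Error, Cancelled}

States satisfying AG (done ∨ low_ink): {Queued, Error, Cancelled}.
States satisfying AF AG (done ∨ low_ink): {Queued, Error, Cancelled}.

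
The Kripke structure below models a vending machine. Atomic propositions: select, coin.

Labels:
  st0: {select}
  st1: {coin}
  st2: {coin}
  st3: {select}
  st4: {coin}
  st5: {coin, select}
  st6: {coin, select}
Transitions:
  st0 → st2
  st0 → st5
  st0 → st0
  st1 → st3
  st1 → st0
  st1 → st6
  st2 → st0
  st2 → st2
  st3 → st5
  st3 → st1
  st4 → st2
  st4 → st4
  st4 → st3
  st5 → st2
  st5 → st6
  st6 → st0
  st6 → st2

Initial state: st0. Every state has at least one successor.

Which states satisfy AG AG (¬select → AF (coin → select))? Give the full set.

States satisfying AG (¬select → AF (coin → select)): ∅.
States satisfying AG AG (¬select → AF (coin → select)): ∅.

none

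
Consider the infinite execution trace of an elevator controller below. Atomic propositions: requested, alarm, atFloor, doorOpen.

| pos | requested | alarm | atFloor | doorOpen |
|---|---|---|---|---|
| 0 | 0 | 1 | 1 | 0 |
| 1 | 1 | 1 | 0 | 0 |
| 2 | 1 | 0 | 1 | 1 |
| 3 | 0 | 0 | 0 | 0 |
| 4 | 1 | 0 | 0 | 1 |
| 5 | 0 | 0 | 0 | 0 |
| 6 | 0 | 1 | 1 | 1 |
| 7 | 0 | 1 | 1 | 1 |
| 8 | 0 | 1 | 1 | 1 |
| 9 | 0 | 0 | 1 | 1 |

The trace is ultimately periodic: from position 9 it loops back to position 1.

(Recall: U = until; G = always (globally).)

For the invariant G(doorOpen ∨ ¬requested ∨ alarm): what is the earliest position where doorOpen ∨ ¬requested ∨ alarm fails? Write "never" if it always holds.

doorOpen ∨ ¬requested ∨ alarm holds at every position 0..9, and those are all the positions the trace ever visits, so the invariant G(doorOpen ∨ ¬requested ∨ alarm) is never violated.

never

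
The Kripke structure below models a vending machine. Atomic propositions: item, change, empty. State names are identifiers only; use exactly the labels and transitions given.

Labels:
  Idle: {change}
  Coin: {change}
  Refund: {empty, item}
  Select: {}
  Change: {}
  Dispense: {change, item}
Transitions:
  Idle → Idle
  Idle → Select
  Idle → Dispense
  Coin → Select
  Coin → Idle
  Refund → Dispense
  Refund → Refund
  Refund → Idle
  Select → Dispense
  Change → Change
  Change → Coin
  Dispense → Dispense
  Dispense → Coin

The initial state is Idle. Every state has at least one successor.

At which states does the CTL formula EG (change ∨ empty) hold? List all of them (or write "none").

{Idle, Coin, Refund, Dispense}

States satisfying change ∨ empty: {Idle, Coin, Refund, Dispense}.
States satisfying EG (change ∨ empty): {Idle, Coin, Refund, Dispense}.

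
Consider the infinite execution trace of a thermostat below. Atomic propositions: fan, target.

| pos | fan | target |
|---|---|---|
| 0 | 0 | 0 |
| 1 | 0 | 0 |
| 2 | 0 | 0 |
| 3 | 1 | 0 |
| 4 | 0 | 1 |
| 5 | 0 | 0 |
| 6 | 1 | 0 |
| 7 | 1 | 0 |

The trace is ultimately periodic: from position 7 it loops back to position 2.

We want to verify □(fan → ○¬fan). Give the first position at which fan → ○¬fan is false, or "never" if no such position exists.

6

Check fan → ○¬fan at each position in order: 0 ✓, 1 ✓, 2 ✓, 3 ✓, 4 ✓, 5 ✓.
At position 6 the labels are {fan} and the next position 7 has {fan}, so fan → ○¬fan is false there. This is the first violation.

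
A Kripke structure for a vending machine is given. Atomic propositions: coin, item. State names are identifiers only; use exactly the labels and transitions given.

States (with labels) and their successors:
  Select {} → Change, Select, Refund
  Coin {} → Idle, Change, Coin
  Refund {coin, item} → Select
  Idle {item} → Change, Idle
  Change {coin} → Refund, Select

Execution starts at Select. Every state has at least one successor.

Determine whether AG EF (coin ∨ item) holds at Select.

Holds

States satisfying EF (coin ∨ item): {Select, Coin, Refund, Idle, Change}.
States satisfying AG EF (coin ∨ item): {Select, Coin, Refund, Idle, Change}.
Every state reachable from Select satisfies EF (coin ∨ item).
Select ∈ Sat(AG EF (coin ∨ item)).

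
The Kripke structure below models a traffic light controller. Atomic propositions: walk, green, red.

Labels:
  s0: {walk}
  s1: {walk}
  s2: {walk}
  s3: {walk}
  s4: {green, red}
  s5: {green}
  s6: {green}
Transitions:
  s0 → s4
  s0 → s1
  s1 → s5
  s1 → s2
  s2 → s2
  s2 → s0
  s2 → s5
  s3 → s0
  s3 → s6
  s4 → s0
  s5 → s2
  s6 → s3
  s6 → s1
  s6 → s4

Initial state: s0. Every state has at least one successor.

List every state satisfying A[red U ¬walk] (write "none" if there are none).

{s4, s5, s6}

States satisfying red: {s4}.
States satisfying ¬walk: {s4, s5, s6}.
States satisfying A[red U ¬walk]: {s4, s5, s6}.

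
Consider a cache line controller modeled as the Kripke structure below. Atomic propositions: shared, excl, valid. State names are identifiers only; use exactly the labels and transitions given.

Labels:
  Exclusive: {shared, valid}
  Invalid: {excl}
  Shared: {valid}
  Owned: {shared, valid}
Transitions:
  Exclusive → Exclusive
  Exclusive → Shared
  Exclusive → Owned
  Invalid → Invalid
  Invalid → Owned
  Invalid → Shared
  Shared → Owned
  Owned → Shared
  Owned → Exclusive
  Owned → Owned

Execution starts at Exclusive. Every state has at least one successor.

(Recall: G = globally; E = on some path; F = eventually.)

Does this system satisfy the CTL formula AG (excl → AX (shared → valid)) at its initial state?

Yes

States satisfying excl → AX (shared → valid): {Exclusive, Invalid, Shared, Owned}.
States satisfying AG (excl → AX (shared → valid)): {Exclusive, Invalid, Shared, Owned}.
Every state reachable from Exclusive satisfies excl → AX (shared → valid).
Exclusive ∈ Sat(AG (excl → AX (shared → valid))).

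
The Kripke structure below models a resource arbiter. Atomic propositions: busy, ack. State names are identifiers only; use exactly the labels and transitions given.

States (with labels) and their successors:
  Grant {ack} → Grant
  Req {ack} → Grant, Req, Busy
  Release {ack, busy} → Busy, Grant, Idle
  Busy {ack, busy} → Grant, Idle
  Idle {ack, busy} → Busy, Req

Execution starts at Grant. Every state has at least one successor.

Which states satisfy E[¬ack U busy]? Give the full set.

States satisfying ¬ack: ∅.
States satisfying busy: {Release, Busy, Idle}.
States satisfying E[¬ack U busy]: {Release, Busy, Idle}.

{Release, Busy, Idle}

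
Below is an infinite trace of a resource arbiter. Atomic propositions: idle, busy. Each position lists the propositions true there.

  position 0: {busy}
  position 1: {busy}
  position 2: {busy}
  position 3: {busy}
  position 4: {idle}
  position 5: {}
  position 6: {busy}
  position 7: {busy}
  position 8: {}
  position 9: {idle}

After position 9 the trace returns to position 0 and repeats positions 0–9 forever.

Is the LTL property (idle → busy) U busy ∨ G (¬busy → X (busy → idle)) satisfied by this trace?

Walking from position 0: busy first holds at position 0, and idle → busy holds at every earlier position along the way, so (idle → busy) U busy holds.
¬busy → X (busy → idle) must hold at every position from 0 onward. It fails at position 5, so G (¬busy → X (busy → idle)) is false.
Positions where ¬busy holds: 4, 5, 8, 9.
Check X (busy → idle) at each: 4→ok, 5→fails, 8→ok, 9→fails.
At position 0: (idle → busy) U busy is true; G (¬busy → X (busy → idle)) is false; so (idle → busy) U busy ∨ G (¬busy → X (busy → idle)) is true.

Satisfied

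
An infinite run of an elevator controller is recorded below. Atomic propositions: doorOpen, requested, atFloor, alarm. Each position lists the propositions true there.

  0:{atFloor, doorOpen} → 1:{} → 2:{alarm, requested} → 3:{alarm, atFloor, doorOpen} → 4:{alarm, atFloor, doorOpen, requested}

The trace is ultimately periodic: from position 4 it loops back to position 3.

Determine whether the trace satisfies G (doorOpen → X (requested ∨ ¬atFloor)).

No

doorOpen → X (requested ∨ ¬atFloor) must hold at every position from 0 onward. It fails at position 4, so G (doorOpen → X (requested ∨ ¬atFloor)) is false.
Positions where doorOpen holds: 0, 3, 4.
Check X (requested ∨ ¬atFloor) at each: 0→ok, 3→ok, 4→fails.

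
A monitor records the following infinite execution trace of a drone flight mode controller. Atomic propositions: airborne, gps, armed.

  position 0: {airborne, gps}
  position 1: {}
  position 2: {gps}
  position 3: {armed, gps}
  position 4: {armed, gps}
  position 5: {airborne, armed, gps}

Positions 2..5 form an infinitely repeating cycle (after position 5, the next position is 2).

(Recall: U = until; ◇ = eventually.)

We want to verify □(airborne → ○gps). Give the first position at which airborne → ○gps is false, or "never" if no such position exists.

0

At position 0 the labels are {airborne, gps} and the next position 1 has {}, so airborne → ○gps is false there. This is the first violation.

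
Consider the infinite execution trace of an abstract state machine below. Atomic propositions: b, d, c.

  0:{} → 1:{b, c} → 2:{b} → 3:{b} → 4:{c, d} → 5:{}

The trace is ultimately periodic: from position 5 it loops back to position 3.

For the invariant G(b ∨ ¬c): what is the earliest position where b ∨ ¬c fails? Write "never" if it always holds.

4

Check b ∨ ¬c at each position in order: 0 ✓, 1 ✓, 2 ✓, 3 ✓.
At position 4 the labels are {c, d}, so b ∨ ¬c is false there. This is the first violation.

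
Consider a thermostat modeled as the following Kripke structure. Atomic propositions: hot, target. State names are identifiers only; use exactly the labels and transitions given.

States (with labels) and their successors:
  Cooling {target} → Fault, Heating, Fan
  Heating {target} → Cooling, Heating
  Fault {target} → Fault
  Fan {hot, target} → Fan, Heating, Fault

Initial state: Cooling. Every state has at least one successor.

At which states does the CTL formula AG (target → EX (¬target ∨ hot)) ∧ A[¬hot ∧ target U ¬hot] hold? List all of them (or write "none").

States satisfying target → EX (¬target ∨ hot): {Cooling, Fan}.
States satisfying AG (target → EX (¬target ∨ hot)): ∅.
States satisfying ¬hot ∧ target: {Cooling, Heating, Fault}.
States satisfying ¬hot: {Cooling, Heating, Fault}.
States satisfying A[¬hot ∧ target U ¬hot]: {Cooling, Heating, Fault}.
States satisfying AG (target → EX (¬target ∨ hot)) ∧ A[¬hot ∧ target U ¬hot]: ∅.

none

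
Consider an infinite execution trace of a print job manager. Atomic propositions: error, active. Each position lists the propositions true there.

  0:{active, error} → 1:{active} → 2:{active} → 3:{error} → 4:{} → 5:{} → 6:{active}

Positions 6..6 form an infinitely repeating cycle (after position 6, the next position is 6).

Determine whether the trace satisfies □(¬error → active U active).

¬error → active U active must hold at every position from 0 onward. It fails at position 4, so □(¬error → active U active) is false.
Positions where ¬error holds: 1, 2, 4, 5, 6.
Check active U active at each: 1→ok, 2→ok, 4→fails, 5→fails, 6→ok.

No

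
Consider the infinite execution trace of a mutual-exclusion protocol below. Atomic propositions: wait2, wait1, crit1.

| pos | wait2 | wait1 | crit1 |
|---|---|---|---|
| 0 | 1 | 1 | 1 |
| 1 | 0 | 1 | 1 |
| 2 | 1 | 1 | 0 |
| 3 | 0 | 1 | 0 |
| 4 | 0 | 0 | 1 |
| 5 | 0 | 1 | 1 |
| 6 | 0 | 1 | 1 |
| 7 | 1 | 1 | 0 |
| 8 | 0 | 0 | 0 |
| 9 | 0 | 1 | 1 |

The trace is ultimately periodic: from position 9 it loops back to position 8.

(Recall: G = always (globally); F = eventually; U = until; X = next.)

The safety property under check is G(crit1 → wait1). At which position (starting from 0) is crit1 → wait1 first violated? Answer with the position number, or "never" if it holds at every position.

4

Check crit1 → wait1 at each position in order: 0 ✓, 1 ✓, 2 ✓, 3 ✓.
At position 4 the labels are {crit1}, so crit1 → wait1 is false there. This is the first violation.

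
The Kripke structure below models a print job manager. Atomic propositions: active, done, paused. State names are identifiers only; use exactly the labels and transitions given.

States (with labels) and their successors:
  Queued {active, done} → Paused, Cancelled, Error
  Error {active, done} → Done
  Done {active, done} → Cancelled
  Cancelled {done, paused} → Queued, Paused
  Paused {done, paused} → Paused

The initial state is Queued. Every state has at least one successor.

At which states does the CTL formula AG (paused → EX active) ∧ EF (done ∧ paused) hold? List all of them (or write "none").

States satisfying paused → EX active: {Queued, Error, Done, Cancelled}.
States satisfying AG (paused → EX active): ∅.
States satisfying done ∧ paused: {Cancelled, Paused}.
States satisfying EF (done ∧ paused): {Queued, Error, Done, Cancelled, Paused}.
States satisfying AG (paused → EX active) ∧ EF (done ∧ paused): ∅.

none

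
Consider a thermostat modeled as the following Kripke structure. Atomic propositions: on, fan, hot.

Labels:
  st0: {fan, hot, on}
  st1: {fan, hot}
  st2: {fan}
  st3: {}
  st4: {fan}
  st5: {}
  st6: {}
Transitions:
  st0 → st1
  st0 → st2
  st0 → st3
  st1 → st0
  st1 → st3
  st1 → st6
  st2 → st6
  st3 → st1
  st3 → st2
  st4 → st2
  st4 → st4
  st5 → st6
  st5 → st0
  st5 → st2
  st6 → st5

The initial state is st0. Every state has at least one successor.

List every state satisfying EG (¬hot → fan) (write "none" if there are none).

States satisfying ¬hot → fan: {st0, st1, st2, st4}.
States satisfying EG (¬hot → fan): {st0, st1, st4}.

{st0, st1, st4}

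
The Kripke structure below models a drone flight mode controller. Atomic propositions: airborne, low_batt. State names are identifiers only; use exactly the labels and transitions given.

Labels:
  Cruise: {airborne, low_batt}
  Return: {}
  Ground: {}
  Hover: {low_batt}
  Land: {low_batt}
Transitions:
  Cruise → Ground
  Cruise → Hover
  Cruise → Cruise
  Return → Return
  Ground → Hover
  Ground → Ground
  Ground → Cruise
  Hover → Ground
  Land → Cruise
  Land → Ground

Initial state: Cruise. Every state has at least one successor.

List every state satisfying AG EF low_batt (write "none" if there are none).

States satisfying EF low_batt: {Cruise, Ground, Hover, Land}.
States satisfying AG EF low_batt: {Cruise, Ground, Hover, Land}.

{Cruise, Ground, Hover, Land}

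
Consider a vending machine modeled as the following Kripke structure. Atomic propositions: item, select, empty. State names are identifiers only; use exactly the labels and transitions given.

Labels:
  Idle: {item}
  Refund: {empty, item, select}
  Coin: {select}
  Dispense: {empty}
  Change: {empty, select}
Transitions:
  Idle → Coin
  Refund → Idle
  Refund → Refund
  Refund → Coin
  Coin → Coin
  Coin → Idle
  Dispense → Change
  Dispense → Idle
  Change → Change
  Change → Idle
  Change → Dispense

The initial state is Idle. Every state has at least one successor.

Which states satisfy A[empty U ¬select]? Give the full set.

{Idle, Dispense}

States satisfying empty: {Refund, Dispense, Change}.
States satisfying ¬select: {Idle, Dispense}.
States satisfying A[empty U ¬select]: {Idle, Dispense}.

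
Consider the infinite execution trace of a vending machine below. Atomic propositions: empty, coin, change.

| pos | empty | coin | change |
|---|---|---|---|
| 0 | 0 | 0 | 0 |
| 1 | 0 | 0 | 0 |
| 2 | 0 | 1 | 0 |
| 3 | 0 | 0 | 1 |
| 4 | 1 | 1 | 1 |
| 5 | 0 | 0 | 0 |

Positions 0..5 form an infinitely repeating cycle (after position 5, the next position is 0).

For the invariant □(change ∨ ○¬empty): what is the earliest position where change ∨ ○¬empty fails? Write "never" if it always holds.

change ∨ ○¬empty holds at every position 0..5, and those are all the positions the trace ever visits, so the invariant □(change ∨ ○¬empty) is never violated.

never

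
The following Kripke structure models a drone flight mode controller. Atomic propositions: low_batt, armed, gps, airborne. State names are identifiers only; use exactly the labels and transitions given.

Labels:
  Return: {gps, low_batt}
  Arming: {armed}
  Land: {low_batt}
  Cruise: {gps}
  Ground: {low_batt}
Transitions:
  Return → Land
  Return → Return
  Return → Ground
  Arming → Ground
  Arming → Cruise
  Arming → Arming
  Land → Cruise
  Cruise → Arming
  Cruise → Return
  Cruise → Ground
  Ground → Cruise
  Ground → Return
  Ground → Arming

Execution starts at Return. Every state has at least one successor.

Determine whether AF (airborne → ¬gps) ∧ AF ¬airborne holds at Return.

States satisfying airborne → ¬gps: {Return, Arming, Land, Cruise, Ground}.
States satisfying AF (airborne → ¬gps): {Return, Arming, Land, Cruise, Ground}.
States satisfying ¬airborne: {Return, Arming, Land, Cruise, Ground}.
States satisfying AF ¬airborne: {Return, Arming, Land, Cruise, Ground}.
States satisfying AF (airborne → ¬gps) ∧ AF ¬airborne: {Return, Arming, Land, Cruise, Ground}.
Return ∈ Sat(AF (airborne → ¬gps) ∧ AF ¬airborne).

Satisfied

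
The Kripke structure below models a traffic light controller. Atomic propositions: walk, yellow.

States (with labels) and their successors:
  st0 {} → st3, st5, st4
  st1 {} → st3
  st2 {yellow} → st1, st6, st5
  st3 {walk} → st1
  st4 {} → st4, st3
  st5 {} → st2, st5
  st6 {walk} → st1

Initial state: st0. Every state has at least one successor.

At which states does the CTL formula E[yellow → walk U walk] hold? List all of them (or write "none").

States satisfying yellow → walk: {st0, st1, st3, st4, st5, st6}.
States satisfying walk: {st3, st6}.
States satisfying E[yellow → walk U walk]: {st0, st1, st3, st4, st6}.

{st0, st1, st3, st4, st6}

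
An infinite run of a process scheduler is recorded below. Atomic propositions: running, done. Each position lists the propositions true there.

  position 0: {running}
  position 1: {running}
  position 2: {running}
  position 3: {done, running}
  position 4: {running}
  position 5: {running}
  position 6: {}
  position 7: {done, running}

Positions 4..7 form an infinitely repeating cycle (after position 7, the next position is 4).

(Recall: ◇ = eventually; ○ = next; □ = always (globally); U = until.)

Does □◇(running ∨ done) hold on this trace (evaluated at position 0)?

Holds

◇(running ∨ done) holds at every position 0..7, and those are all positions ever visited, so □◇(running ∨ done) holds.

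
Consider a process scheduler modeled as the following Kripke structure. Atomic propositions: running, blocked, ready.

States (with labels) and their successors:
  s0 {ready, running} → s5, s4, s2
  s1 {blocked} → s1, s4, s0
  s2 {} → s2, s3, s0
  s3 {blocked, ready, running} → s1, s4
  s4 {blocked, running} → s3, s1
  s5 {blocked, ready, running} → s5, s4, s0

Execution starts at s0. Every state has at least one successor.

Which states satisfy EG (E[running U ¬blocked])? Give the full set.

States satisfying E[running U ¬blocked]: {s0, s2, s5}.
States satisfying EG (E[running U ¬blocked]): {s0, s2, s5}.

{s0, s2, s5}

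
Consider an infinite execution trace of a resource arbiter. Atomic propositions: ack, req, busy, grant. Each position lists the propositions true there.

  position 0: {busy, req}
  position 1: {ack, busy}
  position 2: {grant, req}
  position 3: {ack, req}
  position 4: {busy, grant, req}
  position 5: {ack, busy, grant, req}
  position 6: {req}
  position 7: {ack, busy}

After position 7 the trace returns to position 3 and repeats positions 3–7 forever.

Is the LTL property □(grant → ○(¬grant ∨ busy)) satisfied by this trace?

grant → ○(¬grant ∨ busy) holds at every position 0..7, and those are all positions ever visited, so □(grant → ○(¬grant ∨ busy)) holds.
Positions where grant holds: 2, 4, 5.
Check ○(¬grant ∨ busy) at each: 2→ok, 4→ok, 5→ok.

Holds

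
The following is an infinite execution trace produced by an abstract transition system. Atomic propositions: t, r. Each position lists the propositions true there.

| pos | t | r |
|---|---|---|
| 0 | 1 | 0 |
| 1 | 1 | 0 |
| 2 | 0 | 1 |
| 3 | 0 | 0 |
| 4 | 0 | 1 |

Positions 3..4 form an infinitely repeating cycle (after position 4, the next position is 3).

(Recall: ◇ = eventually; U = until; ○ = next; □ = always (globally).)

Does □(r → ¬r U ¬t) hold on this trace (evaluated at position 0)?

r → ¬r U ¬t holds at every position 0..4, and those are all positions ever visited, so □(r → ¬r U ¬t) holds.
Positions where r holds: 2, 4.
Check ¬r U ¬t at each: 2→ok, 4→ok.

Holds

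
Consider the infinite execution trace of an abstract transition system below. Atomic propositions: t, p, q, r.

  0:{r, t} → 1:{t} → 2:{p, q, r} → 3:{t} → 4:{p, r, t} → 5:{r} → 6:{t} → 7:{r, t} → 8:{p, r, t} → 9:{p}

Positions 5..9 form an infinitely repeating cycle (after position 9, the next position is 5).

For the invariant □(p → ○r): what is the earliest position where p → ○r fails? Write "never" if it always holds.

Check p → ○r at each position in order: 0 ✓, 1 ✓.
At position 2 the labels are {p, q, r} and the next position 3 has {t}, so p → ○r is false there. This is the first violation.

2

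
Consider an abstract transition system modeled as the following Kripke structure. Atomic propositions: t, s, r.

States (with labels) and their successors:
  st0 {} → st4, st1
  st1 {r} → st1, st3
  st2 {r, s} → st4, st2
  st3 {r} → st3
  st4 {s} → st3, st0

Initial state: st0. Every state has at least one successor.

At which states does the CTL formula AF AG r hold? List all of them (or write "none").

{st1, st3}

States satisfying AG r: {st1, st3}.
States satisfying AF AG r: {st1, st3}.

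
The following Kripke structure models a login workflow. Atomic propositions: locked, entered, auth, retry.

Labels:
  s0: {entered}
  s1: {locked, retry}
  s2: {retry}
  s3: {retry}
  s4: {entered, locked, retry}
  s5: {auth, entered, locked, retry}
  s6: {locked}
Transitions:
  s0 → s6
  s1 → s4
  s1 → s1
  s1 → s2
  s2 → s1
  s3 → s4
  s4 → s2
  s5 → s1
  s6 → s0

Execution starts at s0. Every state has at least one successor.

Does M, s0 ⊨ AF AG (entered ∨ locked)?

Satisfied

States satisfying AG (entered ∨ locked): {s0, s6}.
States satisfying AF AG (entered ∨ locked): {s0, s6}.
s0 ∈ Sat(AF AG (entered ∨ locked)).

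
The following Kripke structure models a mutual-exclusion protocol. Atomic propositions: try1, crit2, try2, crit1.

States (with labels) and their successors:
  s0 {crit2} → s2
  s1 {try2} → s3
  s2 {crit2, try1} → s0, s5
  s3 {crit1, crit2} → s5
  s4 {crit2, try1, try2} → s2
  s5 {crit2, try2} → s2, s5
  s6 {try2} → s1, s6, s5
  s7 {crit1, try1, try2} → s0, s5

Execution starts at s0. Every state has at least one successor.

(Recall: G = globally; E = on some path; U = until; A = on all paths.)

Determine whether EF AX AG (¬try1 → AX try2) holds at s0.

States satisfying AX AG (¬try1 → AX try2): ∅.
States satisfying EF AX AG (¬try1 → AX try2): ∅.
No suitable path/successor from s0 witnesses the formula.
s0 ∉ Sat(EF AX AG (¬try1 → AX try2)).

No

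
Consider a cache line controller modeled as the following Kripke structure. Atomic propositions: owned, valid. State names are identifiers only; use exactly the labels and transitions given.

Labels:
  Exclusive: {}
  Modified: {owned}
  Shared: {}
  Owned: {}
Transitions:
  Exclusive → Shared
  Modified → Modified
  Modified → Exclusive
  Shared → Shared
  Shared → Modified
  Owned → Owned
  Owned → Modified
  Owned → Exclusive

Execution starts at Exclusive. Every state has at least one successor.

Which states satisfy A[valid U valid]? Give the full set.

none

States satisfying valid: ∅.
States satisfying A[valid U valid]: ∅.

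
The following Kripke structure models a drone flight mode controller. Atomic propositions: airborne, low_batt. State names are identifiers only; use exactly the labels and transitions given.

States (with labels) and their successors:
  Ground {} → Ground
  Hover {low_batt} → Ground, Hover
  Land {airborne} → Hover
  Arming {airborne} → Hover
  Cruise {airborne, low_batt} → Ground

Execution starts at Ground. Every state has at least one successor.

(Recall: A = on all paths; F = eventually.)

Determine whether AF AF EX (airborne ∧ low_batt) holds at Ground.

Violated

States satisfying AF EX (airborne ∧ low_batt): ∅.
States satisfying AF AF EX (airborne ∧ low_batt): ∅.
There is a path from Ground along which AF EX (airborne ∧ low_batt) never holds.
Ground ∉ Sat(AF AF EX (airborne ∧ low_batt)).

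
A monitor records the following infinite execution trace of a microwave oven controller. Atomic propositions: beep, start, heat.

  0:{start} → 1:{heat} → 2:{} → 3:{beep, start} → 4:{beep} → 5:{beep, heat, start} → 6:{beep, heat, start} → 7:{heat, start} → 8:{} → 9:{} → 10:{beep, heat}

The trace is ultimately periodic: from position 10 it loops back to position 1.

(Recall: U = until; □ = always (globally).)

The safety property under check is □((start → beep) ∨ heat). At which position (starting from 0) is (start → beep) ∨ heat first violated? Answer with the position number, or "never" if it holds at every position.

At position 0 the labels are {start}, so (start → beep) ∨ heat is false there. This is the first violation.

0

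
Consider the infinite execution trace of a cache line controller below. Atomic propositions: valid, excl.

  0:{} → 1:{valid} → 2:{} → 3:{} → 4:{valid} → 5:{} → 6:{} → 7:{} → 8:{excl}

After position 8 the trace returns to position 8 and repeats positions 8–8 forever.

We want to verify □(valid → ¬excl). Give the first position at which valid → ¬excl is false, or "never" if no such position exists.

never

valid → ¬excl holds at every position 0..8, and those are all the positions the trace ever visits, so the invariant □(valid → ¬excl) is never violated.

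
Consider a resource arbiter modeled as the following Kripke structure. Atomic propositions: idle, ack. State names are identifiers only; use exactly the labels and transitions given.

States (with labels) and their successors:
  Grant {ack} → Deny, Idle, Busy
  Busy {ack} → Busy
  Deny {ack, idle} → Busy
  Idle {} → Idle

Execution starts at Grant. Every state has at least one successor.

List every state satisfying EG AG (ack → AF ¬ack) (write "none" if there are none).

States satisfying AG (ack → AF ¬ack): {Idle}.
States satisfying EG AG (ack → AF ¬ack): {Idle}.

{Idle}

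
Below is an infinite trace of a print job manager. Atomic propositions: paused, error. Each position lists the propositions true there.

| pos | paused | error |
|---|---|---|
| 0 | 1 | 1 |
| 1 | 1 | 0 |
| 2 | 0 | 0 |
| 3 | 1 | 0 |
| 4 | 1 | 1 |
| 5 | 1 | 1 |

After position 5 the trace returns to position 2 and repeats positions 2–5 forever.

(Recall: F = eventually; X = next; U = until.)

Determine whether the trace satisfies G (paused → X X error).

Violated

paused → X X error must hold at every position from 0 onward. It fails at position 0, so G (paused → X X error) is false.
Positions where paused holds: 0, 1, 3, 4, 5.
Check X X error at each: 0→fails, 1→fails, 3→ok, 4→fails, 5→fails.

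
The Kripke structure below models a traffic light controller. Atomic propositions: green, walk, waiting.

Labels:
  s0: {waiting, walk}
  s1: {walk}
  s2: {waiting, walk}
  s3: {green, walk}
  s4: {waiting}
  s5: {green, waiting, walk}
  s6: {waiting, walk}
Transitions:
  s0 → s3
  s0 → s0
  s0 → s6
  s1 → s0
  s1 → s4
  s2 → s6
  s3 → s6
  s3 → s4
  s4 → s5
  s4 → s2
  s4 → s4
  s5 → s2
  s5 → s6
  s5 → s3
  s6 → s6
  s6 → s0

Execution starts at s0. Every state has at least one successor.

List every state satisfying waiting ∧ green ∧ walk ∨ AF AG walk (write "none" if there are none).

{s5}

States satisfying green ∧ walk: {s3, s5}.
States satisfying waiting ∧ green ∧ walk: {s5}.
States satisfying AG walk: ∅.
States satisfying AF AG walk: ∅.
States satisfying waiting ∧ green ∧ walk ∨ AF AG walk: {s5}.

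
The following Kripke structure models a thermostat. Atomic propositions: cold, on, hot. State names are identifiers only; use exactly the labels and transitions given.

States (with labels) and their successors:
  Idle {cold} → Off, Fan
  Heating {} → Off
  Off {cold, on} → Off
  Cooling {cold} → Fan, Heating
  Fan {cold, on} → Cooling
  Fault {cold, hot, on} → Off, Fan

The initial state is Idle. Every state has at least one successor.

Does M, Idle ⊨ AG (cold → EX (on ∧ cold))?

No

States satisfying cold → EX (on ∧ cold): {Idle, Heating, Off, Cooling, Fault}.
States satisfying AG (cold → EX (on ∧ cold)): {Heating, Off}.
Fan is reachable from Idle and violates cold → EX (on ∧ cold), so AG fails at Idle.
Idle ∉ Sat(AG (cold → EX (on ∧ cold))).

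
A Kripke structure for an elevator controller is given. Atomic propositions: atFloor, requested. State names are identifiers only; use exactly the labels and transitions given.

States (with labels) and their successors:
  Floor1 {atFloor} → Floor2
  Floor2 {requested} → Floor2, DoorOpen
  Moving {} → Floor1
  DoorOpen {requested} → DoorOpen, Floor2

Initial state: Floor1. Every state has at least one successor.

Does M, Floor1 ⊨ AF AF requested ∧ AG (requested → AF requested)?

States satisfying AF requested: {Floor1, Floor2, Moving, DoorOpen}.
States satisfying AF AF requested: {Floor1, Floor2, Moving, DoorOpen}.
States satisfying requested → AF requested: {Floor1, Floor2, Moving, DoorOpen}.
States satisfying AG (requested → AF requested): {Floor1, Floor2, Moving, DoorOpen}.
States satisfying AF AF requested ∧ AG (requested → AF requested): {Floor1, Floor2, Moving, DoorOpen}.
Floor1 ∈ Sat(AF AF requested ∧ AG (requested → AF requested)).

Holds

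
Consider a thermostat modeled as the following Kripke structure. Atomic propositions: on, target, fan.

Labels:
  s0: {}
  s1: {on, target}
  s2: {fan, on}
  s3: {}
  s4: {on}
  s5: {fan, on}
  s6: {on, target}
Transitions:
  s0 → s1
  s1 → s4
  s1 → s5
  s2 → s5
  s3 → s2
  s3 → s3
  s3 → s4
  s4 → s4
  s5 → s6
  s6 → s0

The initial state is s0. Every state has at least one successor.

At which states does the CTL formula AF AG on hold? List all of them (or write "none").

States satisfying AG on: {s4}.
States satisfying AF AG on: {s4}.

{s4}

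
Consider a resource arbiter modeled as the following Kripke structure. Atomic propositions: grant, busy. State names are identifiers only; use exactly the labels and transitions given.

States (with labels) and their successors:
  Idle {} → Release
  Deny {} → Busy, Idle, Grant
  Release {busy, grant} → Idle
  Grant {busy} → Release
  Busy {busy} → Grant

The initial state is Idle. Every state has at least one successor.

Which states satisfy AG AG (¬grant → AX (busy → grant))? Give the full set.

{Idle, Release, Grant}

States satisfying AG (¬grant → AX (busy → grant)): {Idle, Release, Grant}.
States satisfying AG AG (¬grant → AX (busy → grant)): {Idle, Release, Grant}.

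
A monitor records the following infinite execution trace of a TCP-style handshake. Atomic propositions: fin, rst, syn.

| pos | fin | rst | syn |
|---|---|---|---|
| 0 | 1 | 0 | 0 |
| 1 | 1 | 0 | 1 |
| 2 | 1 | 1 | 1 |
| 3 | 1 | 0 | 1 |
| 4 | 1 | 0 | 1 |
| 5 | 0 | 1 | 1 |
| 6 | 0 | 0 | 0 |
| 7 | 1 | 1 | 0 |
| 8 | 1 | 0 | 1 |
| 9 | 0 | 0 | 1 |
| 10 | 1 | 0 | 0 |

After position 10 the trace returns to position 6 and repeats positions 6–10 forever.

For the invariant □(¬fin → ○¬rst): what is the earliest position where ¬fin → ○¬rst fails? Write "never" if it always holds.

6

Check ¬fin → ○¬rst at each position in order: 0 ✓, 1 ✓, 2 ✓, 3 ✓, 4 ✓, 5 ✓.
At position 6 the labels are {} and the next position 7 has {fin, rst}, so ¬fin → ○¬rst is false there. This is the first violation.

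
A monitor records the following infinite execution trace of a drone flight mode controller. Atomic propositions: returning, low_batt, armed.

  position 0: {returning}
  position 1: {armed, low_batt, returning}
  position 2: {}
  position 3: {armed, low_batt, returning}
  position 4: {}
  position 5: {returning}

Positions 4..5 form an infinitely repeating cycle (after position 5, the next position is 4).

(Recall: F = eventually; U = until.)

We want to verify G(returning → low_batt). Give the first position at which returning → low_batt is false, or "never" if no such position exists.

At position 0 the labels are {returning}, so returning → low_batt is false there. This is the first violation.

0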